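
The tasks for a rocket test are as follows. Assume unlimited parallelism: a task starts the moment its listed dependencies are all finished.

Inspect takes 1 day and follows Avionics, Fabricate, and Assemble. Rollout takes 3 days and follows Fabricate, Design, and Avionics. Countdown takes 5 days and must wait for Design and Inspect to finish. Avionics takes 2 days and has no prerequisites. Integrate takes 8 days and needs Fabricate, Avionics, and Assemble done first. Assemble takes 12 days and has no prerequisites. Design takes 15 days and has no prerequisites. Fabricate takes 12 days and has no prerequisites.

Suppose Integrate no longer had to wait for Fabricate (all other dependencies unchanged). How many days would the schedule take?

With the dependency in place, Design→Countdown = 15+5 = 20 sets the finish at 20 days.
Dropping Fabricate→Integrate doesn't change Integrate's earliest start (12); another predecessor still binds.
New critical path: Design→Countdown = 15+5 = 20 ⇒ 20 days.

20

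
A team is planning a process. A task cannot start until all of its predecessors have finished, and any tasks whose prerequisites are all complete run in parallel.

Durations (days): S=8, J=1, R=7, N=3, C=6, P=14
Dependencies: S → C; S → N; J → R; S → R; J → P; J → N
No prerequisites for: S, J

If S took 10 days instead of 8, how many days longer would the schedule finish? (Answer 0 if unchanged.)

2

Actual critical path: S→R = 8+7 = 15 ⇒ 15 days.
Since S is critical, the +2 change carries straight to that chain (now 17 days).
No other chain overtakes it, so the finish is 17 days.
Change in finish: 17 − 15 = +2 days.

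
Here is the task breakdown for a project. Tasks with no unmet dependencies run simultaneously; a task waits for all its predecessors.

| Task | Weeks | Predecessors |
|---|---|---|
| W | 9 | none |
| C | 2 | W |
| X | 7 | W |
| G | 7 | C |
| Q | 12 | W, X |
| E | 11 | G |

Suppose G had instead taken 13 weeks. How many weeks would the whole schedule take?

35

The binding path is W→C→G→E = 9+2+7+11 = 29; finish at 29 weeks.
G is on the critical path; changing it to 13 makes that path 35 weeks.
The critical path is still W→C→G→E; finish is now 35 weeks.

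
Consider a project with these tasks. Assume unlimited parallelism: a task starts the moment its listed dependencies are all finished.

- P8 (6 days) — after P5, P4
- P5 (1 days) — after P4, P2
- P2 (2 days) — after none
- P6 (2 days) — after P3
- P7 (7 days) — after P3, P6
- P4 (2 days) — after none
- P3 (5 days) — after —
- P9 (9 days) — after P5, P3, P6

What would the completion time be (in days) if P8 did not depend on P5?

16

With the dependency in place, P3→P6→P9 = 5+2+9 = 16 sets the finish at 16 days.
Without P5→P8, P8's earliest start moves from 3 to 2.
After: P3→P6→P9 = 5+2+9 = 16 → 16 days.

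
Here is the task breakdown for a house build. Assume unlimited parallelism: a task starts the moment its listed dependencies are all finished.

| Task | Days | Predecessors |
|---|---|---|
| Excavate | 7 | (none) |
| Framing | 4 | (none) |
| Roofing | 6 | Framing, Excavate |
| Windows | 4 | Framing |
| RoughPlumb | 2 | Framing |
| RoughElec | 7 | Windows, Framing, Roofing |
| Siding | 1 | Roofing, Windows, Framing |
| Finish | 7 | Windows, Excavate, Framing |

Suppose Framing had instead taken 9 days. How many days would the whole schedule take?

Critical path before the change: Excavate→Roofing→RoughElec = 7+6+7 = 20 giving 20 days.
The longest path through Framing is only 17 days, so Framing has float 3.
The binding chain switches to Framing→Roofing→RoughElec = 9+6+7 = 22; finish 22 days.

22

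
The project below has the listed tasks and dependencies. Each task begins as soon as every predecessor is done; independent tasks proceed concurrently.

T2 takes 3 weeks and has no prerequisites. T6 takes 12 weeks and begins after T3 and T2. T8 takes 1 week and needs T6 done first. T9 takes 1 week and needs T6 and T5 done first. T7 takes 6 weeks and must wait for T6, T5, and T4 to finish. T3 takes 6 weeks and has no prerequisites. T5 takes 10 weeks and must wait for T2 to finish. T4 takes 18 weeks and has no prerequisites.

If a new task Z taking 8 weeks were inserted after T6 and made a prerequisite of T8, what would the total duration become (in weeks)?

Originally the schedule takes 24 weeks.
With Z inserted, T8 now waits for max(T6, Z).
New critical path: T3→T6→Z→T8 = 6+12+8+1 = 27 ⇒ 27 weeks.

27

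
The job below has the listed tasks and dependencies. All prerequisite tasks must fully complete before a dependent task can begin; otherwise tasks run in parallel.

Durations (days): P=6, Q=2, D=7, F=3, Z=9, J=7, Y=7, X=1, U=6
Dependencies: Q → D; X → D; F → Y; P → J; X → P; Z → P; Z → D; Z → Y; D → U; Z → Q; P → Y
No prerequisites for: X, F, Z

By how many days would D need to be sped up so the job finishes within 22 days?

Current finish: 24 days; target: 22.
D is on every critical path, so each day cut from D cuts the finish by one (this holds down to a finish of 22).
Need 24 − 22 = 2 days off D → D becomes 5 days, finish becomes 22.

2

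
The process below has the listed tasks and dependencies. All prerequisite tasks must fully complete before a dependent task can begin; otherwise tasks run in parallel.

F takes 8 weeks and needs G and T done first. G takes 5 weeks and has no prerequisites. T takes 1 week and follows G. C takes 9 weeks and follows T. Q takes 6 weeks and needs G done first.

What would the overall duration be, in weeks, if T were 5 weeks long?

19

The binding path is G→T→C = 5+1+9 = 15; finish at 15 weeks.
T is on the critical path; changing it to 5 makes that path 19 weeks.
No other chain overtakes it, so the finish is 19 weeks.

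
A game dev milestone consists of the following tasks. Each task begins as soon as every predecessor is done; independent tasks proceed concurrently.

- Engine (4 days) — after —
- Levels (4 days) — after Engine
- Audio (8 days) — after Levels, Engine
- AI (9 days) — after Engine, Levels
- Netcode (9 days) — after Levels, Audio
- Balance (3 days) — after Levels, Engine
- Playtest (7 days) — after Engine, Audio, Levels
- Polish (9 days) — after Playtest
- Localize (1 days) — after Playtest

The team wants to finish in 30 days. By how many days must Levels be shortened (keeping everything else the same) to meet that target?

Current finish: 32 days; target: 30.
Levels is on every critical path, so each day cut from Levels cuts the finish by one (this holds down to a finish of 29).
Need 32 − 30 = 2 days off Levels → Levels becomes 2 days, finish becomes 30.

2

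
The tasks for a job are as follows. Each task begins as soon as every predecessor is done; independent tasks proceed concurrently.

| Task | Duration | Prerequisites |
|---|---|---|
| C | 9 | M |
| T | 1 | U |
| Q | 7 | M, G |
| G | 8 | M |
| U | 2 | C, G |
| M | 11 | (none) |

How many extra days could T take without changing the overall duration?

M→G→Q = 11+8+7 = 26 sets the makespan at 26 days.
T finishes as early as 23 and must finish by 26.
Slack of T = 25 − 22 = 3 days.

3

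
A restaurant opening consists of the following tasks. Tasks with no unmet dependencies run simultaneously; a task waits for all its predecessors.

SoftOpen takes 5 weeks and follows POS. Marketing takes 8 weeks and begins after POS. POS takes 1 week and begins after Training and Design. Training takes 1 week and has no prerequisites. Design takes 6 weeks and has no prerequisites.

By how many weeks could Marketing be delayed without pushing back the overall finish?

The longest chain is Design→POS→Marketing = 6+1+8 = 15; overall finish 15 weeks.
The longest chain containing Marketing totals 15 weeks.
Slack of Marketing = 7 − 7 = 0 weeks.

0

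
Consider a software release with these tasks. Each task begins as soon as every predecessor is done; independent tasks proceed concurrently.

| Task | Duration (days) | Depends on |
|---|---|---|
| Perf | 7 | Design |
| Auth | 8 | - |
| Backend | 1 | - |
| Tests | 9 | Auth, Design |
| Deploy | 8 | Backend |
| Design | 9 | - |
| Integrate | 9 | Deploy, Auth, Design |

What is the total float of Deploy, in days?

0

The longest chain is Design→Tests = 9+9 = 18; overall finish 18 days.
Deploy finishes as early as 9 and must finish by 9.
So Deploy can slip 9 − 9 = 0 days.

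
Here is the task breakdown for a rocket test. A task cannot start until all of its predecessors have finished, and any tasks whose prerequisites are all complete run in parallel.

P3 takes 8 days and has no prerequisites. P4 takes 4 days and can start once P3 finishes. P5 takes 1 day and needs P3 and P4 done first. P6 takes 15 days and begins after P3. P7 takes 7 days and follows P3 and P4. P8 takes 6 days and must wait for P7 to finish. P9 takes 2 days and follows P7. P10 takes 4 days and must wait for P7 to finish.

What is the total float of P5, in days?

12

The longest chain is P3→P4→P7→P8 = 8+4+7+6 = 25; overall finish 25 days.
Longest path through P5: 13 days (earliest finish 13, latest finish 25).
Slack of P5 = 24 − 12 = 12 days.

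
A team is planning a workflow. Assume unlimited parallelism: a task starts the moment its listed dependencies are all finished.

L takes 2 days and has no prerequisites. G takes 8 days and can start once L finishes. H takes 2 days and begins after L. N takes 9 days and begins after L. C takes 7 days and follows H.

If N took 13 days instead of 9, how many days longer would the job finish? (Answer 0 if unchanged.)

4

The binding path is L→N = 2+9 = 11; finish at 11 days.
N lies on that path, so at 13 days the path becomes 15 days.
No other chain overtakes it, so the finish is 15 days.
Change in finish: 15 − 11 = +4 days.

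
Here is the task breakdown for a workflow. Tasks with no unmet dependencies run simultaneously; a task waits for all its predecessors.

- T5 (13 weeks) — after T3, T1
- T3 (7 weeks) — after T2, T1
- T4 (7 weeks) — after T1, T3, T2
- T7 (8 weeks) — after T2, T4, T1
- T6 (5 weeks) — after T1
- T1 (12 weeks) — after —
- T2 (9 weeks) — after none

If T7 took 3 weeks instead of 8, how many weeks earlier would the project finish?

Baseline: T1→T3→T4→T7 = 12+7+7+8 = 34 → 34 weeks.
Since T7 is critical, the -5 change carries straight to that chain (now 29 weeks).
The binding chain switches to T1→T3→T5 = 12+7+13 = 32; finish 32 weeks.
Change in finish: 32 − 34 = -2 weeks.

2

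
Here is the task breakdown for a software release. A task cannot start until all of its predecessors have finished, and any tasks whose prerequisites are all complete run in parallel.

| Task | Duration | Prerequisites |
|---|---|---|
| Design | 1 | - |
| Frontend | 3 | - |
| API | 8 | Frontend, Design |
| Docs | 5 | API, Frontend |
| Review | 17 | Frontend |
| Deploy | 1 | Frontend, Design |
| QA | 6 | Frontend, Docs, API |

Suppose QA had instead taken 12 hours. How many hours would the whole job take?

28

The binding path is Frontend→API→Docs→QA = 3+8+5+6 = 22; finish at 22 hours.
QA lies on that path, so at 12 hours the path becomes 28 hours.
The critical path is still Frontend→API→Docs→QA; finish is now 28 hours.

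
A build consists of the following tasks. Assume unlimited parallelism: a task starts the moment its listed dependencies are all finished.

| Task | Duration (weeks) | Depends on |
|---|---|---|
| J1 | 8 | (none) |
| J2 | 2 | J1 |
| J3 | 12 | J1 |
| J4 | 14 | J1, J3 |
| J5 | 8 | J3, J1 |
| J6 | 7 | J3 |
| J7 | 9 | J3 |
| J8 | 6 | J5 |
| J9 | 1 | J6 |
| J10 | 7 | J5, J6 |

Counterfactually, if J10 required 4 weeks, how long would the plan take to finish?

The binding path is J1→J3→J5→J10 = 8+12+8+7 = 35; finish at 35 weeks.
J10 is on the critical path; changing it to 4 makes that path 32 weeks.
Now J1→J3→J4 = 8+12+14 = 34 is longest, so the finish becomes 34 weeks.

34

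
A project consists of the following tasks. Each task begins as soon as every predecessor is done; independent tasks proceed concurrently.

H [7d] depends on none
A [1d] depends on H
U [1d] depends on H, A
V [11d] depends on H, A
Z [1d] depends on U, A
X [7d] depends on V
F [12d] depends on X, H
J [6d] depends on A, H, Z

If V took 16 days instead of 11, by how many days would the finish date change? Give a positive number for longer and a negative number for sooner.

As given, the longest chain is H→A→V→X→F = 7+1+11+7+12 = 38, so the finish is 38 days.
V is on the critical path; changing it to 16 makes that path 43 days.
That remains the longest chain; total 43 days.
Change in finish: 43 − 38 = +5 days.

5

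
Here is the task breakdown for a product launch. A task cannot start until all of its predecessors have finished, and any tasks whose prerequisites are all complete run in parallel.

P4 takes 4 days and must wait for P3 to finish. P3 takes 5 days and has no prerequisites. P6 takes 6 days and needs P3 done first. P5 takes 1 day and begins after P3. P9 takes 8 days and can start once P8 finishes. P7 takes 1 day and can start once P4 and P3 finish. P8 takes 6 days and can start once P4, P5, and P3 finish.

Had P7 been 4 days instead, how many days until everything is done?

23

Actual critical path: P3→P4→P8→P9 = 5+4+6+8 = 23 ⇒ 23 days.
The longest path through P7 is only 10 days, so P7 has float 13.
No other chain overtakes it, so the finish is 23 days.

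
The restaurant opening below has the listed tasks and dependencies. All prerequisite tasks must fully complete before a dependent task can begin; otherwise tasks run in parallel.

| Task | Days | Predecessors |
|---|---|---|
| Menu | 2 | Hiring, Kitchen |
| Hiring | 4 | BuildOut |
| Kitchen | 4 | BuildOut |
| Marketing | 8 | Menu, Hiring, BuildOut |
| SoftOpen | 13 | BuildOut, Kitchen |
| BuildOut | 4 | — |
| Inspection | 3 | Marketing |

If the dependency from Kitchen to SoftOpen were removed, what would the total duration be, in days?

21

With the dependency in place, BuildOut→Kitchen→Menu→Marketing→Inspection = 4+4+2+8+3 = 21 sets the finish at 21 days.
Without Kitchen→SoftOpen, SoftOpen's earliest start moves from 8 to 4.
New critical path: BuildOut→Kitchen→Menu→Marketing→Inspection = 4+4+2+8+3 = 21 ⇒ 21 days.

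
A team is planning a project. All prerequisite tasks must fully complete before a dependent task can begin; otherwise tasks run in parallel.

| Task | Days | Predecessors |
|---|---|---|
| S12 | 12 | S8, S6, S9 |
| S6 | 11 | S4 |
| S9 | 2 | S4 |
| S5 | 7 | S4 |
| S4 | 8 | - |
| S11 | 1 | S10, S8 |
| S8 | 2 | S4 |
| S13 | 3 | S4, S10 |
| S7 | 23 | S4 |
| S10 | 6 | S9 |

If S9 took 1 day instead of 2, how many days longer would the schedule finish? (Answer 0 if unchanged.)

Actual critical path: S4→S6→S12 = 8+11+12 = 31 ⇒ 31 days.
S9 is off the critical path — its longest chain is 22 days, giving 9 of slack.
That remains the longest chain; total 31 days.
Change in finish: 31 − 31 = +0 days.

0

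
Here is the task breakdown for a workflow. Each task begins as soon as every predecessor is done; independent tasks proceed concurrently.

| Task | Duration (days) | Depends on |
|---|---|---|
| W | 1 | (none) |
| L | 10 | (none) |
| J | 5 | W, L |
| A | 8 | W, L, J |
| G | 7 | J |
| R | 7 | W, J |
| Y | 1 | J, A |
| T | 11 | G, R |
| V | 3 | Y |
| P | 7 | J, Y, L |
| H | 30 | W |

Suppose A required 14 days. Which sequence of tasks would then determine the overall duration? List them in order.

As given, the longest chain is L→J→G→T = 10+5+7+11 = 33, so the finish is 33 days.
A is off the critical path — its longest chain is 31 days, giving 2 of slack.
New critical path: L→J→A→Y→P = 10+5+14+1+7 = 37 ⇒ 37 days.

L, J, A, Y, P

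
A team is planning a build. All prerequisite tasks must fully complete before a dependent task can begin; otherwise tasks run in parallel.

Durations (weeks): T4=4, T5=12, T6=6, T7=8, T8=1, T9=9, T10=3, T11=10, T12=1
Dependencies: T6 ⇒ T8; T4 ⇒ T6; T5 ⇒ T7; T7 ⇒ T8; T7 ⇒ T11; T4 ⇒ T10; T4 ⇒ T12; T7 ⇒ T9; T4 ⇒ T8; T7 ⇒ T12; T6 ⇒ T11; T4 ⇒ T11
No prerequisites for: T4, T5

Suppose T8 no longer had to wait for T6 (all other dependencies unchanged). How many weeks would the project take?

With the dependency in place, T5→T7→T11 = 12+8+10 = 30 sets the finish at 30 weeks.
Dropping T6→T8 doesn't change T8's earliest start (20); another predecessor still binds.
The longest chain is now T5→T7→T11 = 12+8+10 = 30, so the project takes 30 weeks.

30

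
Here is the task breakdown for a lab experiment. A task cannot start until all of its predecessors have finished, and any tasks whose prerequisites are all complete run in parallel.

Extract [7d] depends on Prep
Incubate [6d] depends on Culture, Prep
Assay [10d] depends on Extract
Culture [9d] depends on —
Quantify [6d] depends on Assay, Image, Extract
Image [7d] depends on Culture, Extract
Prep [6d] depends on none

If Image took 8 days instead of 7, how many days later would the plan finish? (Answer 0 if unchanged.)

0

The binding path is Prep→Extract→Assay→Quantify = 6+7+10+6 = 29; finish at 29 days.
The longest path through Image is only 26 days, so Image has float 3.
The critical path is still Prep→Extract→Assay→Quantify; finish is now 29 days.
Change in finish: 29 − 29 = +0 days.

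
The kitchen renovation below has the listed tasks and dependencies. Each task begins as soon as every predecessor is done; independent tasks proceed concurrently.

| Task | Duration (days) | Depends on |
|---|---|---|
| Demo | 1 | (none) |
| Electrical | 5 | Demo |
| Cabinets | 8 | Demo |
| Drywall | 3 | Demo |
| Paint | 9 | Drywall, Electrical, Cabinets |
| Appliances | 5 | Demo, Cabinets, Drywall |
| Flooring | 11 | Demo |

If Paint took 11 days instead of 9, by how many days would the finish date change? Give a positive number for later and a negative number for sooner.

Actual critical path: Demo→Cabinets→Paint = 1+8+9 = 18 ⇒ 18 days.
Since Paint is critical, the +2 change carries straight to that chain (now 20 days).
No other chain overtakes it, so the finish is 20 days.
Change in finish: 20 − 18 = +2 days.

2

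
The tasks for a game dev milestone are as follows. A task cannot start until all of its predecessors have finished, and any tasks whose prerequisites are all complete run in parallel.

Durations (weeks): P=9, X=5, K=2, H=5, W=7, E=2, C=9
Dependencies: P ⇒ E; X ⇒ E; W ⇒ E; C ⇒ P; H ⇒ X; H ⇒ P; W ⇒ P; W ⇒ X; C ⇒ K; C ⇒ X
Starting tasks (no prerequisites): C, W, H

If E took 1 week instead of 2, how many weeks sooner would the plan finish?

Actual critical path: C→P→E = 9+9+2 = 20 ⇒ 20 weeks.
E lies on that path, so at 1 week the path becomes 19 weeks.
That remains the longest chain; total 19 weeks.
Change in finish: 19 − 20 = -1 weeks.

1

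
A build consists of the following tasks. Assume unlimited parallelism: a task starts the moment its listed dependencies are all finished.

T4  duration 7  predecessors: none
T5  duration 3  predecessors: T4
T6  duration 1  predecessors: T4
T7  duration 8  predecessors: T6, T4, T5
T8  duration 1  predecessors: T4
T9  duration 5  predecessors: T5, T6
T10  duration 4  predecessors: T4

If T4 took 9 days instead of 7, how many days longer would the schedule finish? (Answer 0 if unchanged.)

Baseline: T4→T5→T7 = 7+3+8 = 18 → 18 days.
Since T4 is critical, the +2 change carries straight to that chain (now 20 days).
The critical path is still T4→T5→T7; finish is now 20 days.
Change in finish: 20 − 18 = +2 days.

2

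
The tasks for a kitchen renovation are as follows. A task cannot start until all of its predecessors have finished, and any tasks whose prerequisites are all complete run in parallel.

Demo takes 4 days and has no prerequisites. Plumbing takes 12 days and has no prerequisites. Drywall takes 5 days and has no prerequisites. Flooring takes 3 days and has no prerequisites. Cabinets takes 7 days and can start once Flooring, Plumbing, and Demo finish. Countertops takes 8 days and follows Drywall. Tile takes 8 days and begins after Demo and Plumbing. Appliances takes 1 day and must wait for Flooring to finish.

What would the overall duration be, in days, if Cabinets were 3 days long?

As given, the longest chain is Plumbing→Tile = 12+8 = 20, so the finish is 20 days.
Cabinets has 1 day of float (longest path through it is 19).
That remains the longest chain; total 20 days.

20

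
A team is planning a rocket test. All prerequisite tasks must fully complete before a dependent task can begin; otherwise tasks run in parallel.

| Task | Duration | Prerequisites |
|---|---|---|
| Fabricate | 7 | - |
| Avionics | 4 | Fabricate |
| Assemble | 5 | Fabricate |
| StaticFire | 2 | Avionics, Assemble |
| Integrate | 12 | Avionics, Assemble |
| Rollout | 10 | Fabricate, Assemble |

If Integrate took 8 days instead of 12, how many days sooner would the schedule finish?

Critical path before the change: Fabricate→Assemble→Integrate = 7+5+12 = 24 giving 24 days.
Integrate is on the critical path; changing it to 8 makes that path 20 days.
New critical path: Fabricate→Assemble→Rollout = 7+5+10 = 22 ⇒ 22 days.
Change in finish: 22 − 24 = -2 days.

2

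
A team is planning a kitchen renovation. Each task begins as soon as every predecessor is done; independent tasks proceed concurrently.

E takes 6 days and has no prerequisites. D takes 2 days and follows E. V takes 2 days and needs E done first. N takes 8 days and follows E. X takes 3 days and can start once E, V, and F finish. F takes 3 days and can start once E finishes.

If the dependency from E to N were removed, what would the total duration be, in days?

12

Before: longest chain E→N = 6+8 = 14, finish 14.
Without E→N, N's earliest start moves from 6 to 0.
New critical path: E→F→X = 6+3+3 = 12 ⇒ 12 days.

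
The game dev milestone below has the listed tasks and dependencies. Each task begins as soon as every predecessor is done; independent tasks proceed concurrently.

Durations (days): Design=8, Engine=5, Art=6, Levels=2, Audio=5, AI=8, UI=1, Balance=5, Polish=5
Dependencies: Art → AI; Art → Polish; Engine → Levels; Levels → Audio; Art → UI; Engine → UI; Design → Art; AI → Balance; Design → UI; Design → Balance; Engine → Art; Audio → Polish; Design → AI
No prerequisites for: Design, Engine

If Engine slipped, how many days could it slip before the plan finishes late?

3

Critical path: Design→Art→AI→Balance = 8+6+8+5 = 27, so the finish is 27 days.
Engine finishes as early as 5 and must finish by 8.
Slack of Engine = 3 − 0 = 3 days.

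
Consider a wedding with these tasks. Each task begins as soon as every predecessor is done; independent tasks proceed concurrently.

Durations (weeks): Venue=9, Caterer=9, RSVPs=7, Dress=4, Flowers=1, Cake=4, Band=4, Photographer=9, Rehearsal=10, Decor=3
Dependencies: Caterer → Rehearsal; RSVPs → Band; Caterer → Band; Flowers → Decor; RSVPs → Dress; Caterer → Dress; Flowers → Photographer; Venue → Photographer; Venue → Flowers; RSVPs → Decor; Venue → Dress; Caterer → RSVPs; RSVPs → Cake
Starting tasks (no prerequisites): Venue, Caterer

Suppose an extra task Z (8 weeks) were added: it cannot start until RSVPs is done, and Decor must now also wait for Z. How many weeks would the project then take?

27

Originally the project takes 20 weeks.
With Z inserted, Decor now waits for max(Flowers, RSVPs, Z).
New critical path: Caterer→RSVPs→Z→Decor = 9+7+8+3 = 27 ⇒ 27 weeks.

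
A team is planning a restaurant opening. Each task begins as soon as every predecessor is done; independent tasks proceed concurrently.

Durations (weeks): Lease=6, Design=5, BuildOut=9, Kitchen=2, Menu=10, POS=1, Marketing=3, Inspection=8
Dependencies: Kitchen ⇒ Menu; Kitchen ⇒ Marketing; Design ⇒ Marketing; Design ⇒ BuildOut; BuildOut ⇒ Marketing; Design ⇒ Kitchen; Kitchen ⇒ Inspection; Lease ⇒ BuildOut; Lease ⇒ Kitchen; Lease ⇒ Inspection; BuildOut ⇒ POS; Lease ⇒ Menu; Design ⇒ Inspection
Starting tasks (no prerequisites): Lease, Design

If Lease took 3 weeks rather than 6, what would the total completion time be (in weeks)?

As given, the longest chain is Lease→BuildOut→Marketing = 6+9+3 = 18, so the finish is 18 weeks.
Since Lease is critical, the -3 change carries straight to that chain (now 15 weeks).
The binding chain switches to Design→BuildOut→Marketing = 5+9+3 = 17; finish 17 weeks.

17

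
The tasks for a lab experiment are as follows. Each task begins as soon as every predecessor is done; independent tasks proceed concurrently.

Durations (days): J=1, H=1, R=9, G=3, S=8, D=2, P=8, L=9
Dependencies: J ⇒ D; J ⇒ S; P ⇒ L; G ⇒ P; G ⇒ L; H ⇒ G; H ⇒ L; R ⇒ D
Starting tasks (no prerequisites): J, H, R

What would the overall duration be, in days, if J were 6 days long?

Baseline: H→G→P→L = 1+3+8+9 = 21 → 21 days.
The longest path through J is only 9 days, so J has float 12.
The critical path is still H→G→P→L; finish is now 21 days.

21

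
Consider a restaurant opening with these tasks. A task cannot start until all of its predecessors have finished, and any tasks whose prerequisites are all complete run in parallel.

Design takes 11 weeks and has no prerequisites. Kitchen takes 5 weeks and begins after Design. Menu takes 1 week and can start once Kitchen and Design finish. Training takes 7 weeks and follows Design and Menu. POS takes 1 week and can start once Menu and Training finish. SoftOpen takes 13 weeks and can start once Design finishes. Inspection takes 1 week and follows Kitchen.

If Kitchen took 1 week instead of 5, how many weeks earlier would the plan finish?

The binding path is Design→Kitchen→Menu→Training→POS = 11+5+1+7+1 = 25; finish at 25 weeks.
Kitchen lies on that path, so at 1 week the path becomes 21 weeks.
New critical path: Design→SoftOpen = 11+13 = 24 ⇒ 24 weeks.
Change in finish: 24 − 25 = -1 weeks.

1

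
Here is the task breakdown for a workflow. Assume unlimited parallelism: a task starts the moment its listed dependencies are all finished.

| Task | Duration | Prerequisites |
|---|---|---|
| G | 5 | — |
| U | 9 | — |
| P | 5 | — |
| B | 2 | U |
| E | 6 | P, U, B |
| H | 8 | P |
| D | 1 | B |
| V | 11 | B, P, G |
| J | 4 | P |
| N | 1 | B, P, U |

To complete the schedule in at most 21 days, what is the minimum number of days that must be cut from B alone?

Current finish: 22 days; target: 21.
B is on every critical path, so each day cut from B cuts the finish by one (this holds down to a finish of 21).
Need 22 − 21 = 1 day off B → B becomes 1 day, finish becomes 21.

1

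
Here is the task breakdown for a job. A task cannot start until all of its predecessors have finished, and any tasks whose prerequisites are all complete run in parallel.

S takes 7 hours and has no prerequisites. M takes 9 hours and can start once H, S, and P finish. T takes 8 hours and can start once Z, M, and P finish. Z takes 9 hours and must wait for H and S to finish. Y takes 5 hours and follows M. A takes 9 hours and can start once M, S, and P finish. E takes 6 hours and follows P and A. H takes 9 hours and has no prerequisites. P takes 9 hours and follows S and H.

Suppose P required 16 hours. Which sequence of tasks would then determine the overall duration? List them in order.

H, P, M, A, E

Actual critical path: H→P→M→A→E = 9+9+9+9+6 = 42 ⇒ 42 hours.
P is on the critical path; changing it to 16 makes that path 49 hours.
The critical path is still H→P→M→A→E; finish is now 49 hours.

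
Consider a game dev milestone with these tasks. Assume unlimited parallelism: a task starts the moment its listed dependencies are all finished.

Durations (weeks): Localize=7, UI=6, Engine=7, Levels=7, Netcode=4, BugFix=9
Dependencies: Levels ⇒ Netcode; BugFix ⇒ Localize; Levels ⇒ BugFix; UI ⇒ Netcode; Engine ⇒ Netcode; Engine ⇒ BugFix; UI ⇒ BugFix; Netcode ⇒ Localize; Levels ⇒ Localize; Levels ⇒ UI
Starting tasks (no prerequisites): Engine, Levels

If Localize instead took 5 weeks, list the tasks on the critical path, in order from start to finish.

The binding path is Levels→UI→BugFix→Localize = 7+6+9+7 = 29; finish at 29 weeks.
Since Localize is critical, the -2 change carries straight to that chain (now 27 weeks).
The critical path is still Levels→UI→BugFix→Localize; finish is now 27 weeks.

Levels, UI, BugFix, Localize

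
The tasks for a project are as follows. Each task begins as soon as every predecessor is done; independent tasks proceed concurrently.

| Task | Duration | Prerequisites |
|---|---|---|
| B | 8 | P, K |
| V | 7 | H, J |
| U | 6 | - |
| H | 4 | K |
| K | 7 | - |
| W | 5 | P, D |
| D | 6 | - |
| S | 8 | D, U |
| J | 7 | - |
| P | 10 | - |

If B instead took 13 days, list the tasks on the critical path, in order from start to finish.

P, B

Baseline: P→B = 10+8 = 18 → 18 days.
B is on the critical path; changing it to 13 makes that path 23 days.
That remains the longest chain; total 23 days.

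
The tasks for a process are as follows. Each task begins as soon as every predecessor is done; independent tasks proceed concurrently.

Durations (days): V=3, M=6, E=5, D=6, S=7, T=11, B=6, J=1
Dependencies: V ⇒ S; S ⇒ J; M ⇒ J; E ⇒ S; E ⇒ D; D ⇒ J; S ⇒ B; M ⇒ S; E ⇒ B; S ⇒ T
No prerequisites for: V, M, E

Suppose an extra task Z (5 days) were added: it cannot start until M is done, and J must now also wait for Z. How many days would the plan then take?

24

Originally the plan takes 24 days.
With Z inserted, J now waits for max(S, D, M, Z).
New critical path: M→S→T = 6+7+11 = 24 ⇒ 24 days.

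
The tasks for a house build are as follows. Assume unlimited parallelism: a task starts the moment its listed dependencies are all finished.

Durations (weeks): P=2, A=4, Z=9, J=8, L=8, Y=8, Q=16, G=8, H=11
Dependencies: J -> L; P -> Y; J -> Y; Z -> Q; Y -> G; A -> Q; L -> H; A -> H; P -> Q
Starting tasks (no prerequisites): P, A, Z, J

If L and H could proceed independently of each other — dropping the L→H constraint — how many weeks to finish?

Before: longest chain J→L→H = 8+8+11 = 27, finish 27.
Without L→H, H's earliest start moves from 16 to 4.
New critical path: Z→Q = 9+16 = 25 ⇒ 25 weeks.

25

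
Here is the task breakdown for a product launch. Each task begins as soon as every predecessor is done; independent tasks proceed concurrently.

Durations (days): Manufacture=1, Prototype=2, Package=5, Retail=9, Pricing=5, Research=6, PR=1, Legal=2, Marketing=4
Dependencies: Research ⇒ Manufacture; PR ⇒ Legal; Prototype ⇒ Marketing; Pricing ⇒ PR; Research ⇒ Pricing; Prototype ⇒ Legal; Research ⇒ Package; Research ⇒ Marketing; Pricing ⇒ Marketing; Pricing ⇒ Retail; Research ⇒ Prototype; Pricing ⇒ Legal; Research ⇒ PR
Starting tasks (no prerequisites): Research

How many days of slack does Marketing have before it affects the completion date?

Research→Pricing→Retail = 6+5+9 = 20 sets the makespan at 20 days.
Marketing finishes as early as 15 and must finish by 20.
So Marketing can slip 20 − 15 = 5 days.

5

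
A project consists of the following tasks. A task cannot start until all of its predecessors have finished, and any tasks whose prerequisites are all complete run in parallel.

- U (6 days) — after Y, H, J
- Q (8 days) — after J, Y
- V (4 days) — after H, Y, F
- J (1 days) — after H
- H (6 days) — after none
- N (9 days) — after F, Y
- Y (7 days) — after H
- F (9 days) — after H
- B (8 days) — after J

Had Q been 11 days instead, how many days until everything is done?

Critical path before the change: H→F→N = 6+9+9 = 24 giving 24 days.
The longest path through Q is only 21 days, so Q has float 3.
Now H→Y→Q = 6+7+11 = 24 is longest, so the finish becomes 24 days.

24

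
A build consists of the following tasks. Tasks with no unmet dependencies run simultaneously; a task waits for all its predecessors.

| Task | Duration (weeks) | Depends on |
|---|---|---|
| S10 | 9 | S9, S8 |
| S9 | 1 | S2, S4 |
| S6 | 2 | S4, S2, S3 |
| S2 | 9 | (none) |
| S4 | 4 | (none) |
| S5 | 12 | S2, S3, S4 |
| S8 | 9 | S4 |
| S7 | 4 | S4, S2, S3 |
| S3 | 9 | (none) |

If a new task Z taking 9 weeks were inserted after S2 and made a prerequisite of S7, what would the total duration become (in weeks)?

22

Originally the project takes 22 weeks.
With Z inserted, S7 now waits for max(S4, S2, S3, Z).
New critical path: S2→Z→S7 = 9+9+4 = 22 ⇒ 22 weeks.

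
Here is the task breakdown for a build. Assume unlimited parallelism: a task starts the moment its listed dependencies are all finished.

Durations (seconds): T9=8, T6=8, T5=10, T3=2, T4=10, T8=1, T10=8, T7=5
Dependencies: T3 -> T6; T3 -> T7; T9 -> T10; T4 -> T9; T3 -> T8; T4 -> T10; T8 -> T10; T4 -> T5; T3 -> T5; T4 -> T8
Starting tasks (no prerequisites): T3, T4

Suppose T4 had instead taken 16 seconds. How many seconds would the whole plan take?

Critical path before the change: T4→T9→T10 = 10+8+8 = 26 giving 26 seconds.
T4 is on the critical path; changing it to 16 makes that path 32 seconds.
That remains the longest chain; total 32 seconds.

32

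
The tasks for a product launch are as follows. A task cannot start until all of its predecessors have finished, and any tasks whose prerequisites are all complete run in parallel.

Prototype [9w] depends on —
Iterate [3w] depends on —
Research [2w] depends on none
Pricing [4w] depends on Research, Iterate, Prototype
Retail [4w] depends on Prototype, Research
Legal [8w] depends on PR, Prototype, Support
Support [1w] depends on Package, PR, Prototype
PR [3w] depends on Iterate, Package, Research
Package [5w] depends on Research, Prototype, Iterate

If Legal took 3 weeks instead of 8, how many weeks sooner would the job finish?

5

Critical path before the change: Prototype→Package→PR→Support→Legal = 9+5+3+1+8 = 26 giving 26 weeks.
Legal is on the critical path; changing it to 3 makes that path 21 weeks.
The critical path is still Prototype→Package→PR→Support→Legal; finish is now 21 weeks.
Change in finish: 21 − 26 = -5 weeks.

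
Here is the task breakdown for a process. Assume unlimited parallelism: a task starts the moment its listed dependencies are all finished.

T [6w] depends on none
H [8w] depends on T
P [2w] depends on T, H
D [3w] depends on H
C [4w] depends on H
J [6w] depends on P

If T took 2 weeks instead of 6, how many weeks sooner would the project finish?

4

Actual critical path: T→H→P→J = 6+8+2+6 = 22 ⇒ 22 weeks.
Since T is critical, the -4 change carries straight to that chain (now 18 weeks).
No other chain overtakes it, so the finish is 18 weeks.
Change in finish: 18 − 22 = -4 weeks.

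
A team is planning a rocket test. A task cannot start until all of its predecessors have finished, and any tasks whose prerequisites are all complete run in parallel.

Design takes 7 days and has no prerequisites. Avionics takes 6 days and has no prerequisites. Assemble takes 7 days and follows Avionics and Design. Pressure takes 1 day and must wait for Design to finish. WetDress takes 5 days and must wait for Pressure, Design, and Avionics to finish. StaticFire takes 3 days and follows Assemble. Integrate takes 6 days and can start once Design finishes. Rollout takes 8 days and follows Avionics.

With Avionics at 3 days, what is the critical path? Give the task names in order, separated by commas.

Design, Assemble, StaticFire

Baseline: Design→Assemble→StaticFire = 7+7+3 = 17 → 17 days.
The longest path through Avionics is only 16 days, so Avionics has float 1.
The critical path is still Design→Assemble→StaticFire; finish is now 17 days.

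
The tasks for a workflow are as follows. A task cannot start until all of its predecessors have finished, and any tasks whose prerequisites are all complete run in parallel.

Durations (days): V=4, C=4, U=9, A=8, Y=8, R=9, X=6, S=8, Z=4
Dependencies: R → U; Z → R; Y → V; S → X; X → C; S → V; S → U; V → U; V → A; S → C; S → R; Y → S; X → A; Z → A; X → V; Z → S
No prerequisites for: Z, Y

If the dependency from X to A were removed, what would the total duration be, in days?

35

Original critical path: Y→S→X→V→U = 8+8+6+4+9 = 35 ⇒ 35 days.
Dropping X→A doesn't change A's earliest start (26); another predecessor still binds.
The longest chain is now Y→S→X→V→U = 8+8+6+4+9 = 35, so the schedule takes 35 days.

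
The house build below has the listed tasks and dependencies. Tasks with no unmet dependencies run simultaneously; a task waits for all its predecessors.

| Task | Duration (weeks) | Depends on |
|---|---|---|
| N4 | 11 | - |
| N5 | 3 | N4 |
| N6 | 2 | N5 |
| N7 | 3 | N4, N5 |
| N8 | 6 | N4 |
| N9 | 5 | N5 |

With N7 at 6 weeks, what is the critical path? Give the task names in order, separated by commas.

N4, N5, N7

Critical path before the change: N4→N5→N9 = 11+3+5 = 19 giving 19 weeks.
The longest path through N7 is only 17 weeks, so N7 has float 2.
The binding chain switches to N4→N5→N7 = 11+3+6 = 20; finish 20 weeks.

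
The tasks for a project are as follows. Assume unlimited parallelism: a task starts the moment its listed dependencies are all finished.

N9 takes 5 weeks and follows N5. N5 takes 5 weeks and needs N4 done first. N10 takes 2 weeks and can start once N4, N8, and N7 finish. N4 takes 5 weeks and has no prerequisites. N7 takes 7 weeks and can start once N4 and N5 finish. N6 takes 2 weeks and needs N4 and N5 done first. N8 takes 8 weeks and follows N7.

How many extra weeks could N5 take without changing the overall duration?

0

The longest chain is N4→N5→N7→N8→N10 = 5+5+7+8+2 = 27; overall finish 27 weeks.
N5 finishes as early as 10 and must finish by 10.
Float = 27 − 27 = 0.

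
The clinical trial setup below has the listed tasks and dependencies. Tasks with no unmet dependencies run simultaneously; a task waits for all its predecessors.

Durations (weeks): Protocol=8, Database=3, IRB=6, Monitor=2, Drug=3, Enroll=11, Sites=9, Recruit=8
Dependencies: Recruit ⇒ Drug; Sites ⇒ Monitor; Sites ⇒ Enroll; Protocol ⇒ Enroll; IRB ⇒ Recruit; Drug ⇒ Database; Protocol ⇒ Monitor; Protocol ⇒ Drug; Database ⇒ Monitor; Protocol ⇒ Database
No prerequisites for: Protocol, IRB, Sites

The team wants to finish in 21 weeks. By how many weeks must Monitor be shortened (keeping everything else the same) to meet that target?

1

Current finish: 22 weeks; target: 21.
Monitor is on every critical path, so each week cut from Monitor cuts the finish by one (this holds down to a finish of 21).
Need 22 − 21 = 1 week off Monitor → Monitor becomes 1 week, finish becomes 21.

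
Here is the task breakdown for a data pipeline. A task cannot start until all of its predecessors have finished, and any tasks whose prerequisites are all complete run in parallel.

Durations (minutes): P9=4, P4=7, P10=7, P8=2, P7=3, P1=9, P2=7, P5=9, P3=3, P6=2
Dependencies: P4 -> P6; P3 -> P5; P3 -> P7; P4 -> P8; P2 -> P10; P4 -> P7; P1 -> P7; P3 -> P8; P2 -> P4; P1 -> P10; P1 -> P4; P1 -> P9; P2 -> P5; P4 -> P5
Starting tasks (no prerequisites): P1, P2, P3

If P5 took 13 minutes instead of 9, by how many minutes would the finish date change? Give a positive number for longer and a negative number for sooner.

4

As given, the longest chain is P1→P4→P5 = 9+7+9 = 25, so the finish is 25 minutes.
Since P5 is critical, the +4 change carries straight to that chain (now 29 minutes).
No other chain overtakes it, so the finish is 29 minutes.
Change in finish: 29 − 25 = +4 minutes.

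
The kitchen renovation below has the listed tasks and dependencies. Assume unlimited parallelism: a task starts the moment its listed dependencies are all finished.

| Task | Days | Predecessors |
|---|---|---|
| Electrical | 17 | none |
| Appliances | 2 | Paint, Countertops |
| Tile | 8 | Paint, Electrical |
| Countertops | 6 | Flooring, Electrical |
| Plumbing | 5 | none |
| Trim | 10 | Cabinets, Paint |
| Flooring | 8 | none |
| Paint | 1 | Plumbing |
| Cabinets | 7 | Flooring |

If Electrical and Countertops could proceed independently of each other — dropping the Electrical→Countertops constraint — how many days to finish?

25

With the dependency in place, Electrical→Countertops→Appliances = 17+6+2 = 25 sets the finish at 25 days.
Without Electrical→Countertops, Countertops's earliest start moves from 17 to 8.
New critical path: Electrical→Tile = 17+8 = 25 ⇒ 25 days.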